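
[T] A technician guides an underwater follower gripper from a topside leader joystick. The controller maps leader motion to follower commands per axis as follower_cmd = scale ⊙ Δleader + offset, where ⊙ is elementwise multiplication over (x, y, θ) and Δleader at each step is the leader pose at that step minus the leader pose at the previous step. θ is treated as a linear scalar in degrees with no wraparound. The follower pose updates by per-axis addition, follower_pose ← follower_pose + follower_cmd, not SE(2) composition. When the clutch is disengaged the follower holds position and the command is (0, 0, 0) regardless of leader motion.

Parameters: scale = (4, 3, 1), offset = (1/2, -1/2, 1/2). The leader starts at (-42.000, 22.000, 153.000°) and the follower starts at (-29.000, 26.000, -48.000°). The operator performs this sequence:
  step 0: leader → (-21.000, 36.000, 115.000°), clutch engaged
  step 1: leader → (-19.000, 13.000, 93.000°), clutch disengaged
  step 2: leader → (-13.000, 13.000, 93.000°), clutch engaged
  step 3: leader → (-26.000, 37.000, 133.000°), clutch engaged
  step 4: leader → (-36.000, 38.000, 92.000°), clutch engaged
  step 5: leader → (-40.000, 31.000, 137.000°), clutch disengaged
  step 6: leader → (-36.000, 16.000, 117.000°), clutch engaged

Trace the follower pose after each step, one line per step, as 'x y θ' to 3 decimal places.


55.500 67.500 -85.500
55.500 67.500 -85.500
80.000 67.000 -85.000
28.500 138.500 -44.500
-11.000 141.000 -85.000
-11.000 141.000 -85.000
5.500 95.500 -104.500

step 0: Δleader=(21.000, 14.000, -38.000°), engaged; cmd=(84.500, 41.500, -37.500°) → follower=(55.500, 67.500, -85.500°)
step 1: Δleader=(2.000, -23.000, -22.000°), disengaged; cmd=(0,0,0) → follower holds at (55.500, 67.500, -85.500°)
step 2: Δleader=(6.000, 0.000, 0.000°), engaged; cmd=(24.500, -0.500, 0.500°) → follower=(80.000, 67.000, -85.000°)
step 3: Δleader=(-13.000, 24.000, 40.000°), engaged; cmd=(-51.500, 71.500, 40.500°) → follower=(28.500, 138.500, -44.500°)
step 4: Δleader=(-10.000, 1.000, -41.000°), engaged; cmd=(-39.500, 2.500, -40.500°) → follower=(-11.000, 141.000, -85.000°)
step 5: Δleader=(-4.000, -7.000, 45.000°), disengaged; cmd=(0,0,0) → follower holds at (-11.000, 141.000, -85.000°)
step 6: Δleader=(4.000, -15.000, -20.000°), engaged; cmd=(16.500, -45.500, -19.500°) → follower=(5.500, 95.500, -104.500°)


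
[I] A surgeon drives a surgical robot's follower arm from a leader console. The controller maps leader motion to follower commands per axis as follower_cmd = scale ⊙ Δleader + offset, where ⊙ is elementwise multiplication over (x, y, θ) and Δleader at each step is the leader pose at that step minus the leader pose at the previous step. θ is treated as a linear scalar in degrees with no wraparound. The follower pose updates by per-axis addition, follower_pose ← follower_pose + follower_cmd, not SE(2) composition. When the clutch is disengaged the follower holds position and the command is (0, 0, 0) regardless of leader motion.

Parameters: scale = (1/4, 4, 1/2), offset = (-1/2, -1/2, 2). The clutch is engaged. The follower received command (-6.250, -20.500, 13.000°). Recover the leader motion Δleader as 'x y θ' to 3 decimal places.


axis x: (-6.250 − -1/2) / (1/4) = -23.000
axis y: (-20.500 − -1/2) / (4) = -5.000
axis θ: (13.000 − 2) / (1/2) = 22.000

-23.000 -5.000 22.000


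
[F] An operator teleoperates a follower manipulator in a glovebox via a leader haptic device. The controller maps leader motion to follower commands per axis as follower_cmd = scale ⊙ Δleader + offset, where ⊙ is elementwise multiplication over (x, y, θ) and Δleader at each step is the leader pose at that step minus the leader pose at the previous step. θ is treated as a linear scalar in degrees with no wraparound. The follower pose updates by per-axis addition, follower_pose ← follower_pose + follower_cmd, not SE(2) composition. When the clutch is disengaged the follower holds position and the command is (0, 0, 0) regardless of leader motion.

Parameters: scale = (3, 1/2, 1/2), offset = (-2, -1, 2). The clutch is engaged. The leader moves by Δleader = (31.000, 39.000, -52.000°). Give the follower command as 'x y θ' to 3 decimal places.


91.000 18.500 -24.000

axis x: 3·31.000 + -2 = 91.000
axis y: 1/2·39.000 + -1 = 18.500
axis θ: 1/2·-52.000 + 2 = -24.000


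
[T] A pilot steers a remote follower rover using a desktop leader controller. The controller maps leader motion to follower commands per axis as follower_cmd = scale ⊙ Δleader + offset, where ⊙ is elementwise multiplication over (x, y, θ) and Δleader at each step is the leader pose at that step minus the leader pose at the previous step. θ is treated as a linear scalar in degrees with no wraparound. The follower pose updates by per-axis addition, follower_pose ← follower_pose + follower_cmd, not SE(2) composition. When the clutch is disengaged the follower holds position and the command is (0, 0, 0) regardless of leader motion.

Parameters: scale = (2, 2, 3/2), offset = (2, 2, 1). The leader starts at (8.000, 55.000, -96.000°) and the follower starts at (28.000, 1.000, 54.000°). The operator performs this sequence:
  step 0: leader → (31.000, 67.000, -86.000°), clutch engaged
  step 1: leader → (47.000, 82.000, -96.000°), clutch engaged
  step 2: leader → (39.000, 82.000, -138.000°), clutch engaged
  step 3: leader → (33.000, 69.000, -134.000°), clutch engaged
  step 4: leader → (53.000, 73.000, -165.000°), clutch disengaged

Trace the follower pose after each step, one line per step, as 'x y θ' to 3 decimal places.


step 0: Δleader=(23.000, 12.000, 10.000°), engaged; cmd=(48.000, 26.000, 16.000°) → follower=(76.000, 27.000, 70.000°)
step 1: Δleader=(16.000, 15.000, -10.000°), engaged; cmd=(34.000, 32.000, -14.000°) → follower=(110.000, 59.000, 56.000°)
step 2: Δleader=(-8.000, 0.000, -42.000°), engaged; cmd=(-14.000, 2.000, -62.000°) → follower=(96.000, 61.000, -6.000°)
step 3: Δleader=(-6.000, -13.000, 4.000°), engaged; cmd=(-10.000, -24.000, 7.000°) → follower=(86.000, 37.000, 1.000°)
step 4: Δleader=(20.000, 4.000, -31.000°), disengaged; cmd=(0,0,0) → follower holds at (86.000, 37.000, 1.000°)

76.000 27.000 70.000
110.000 59.000 56.000
96.000 61.000 -6.000
86.000 37.000 1.000
86.000 37.000 1.000


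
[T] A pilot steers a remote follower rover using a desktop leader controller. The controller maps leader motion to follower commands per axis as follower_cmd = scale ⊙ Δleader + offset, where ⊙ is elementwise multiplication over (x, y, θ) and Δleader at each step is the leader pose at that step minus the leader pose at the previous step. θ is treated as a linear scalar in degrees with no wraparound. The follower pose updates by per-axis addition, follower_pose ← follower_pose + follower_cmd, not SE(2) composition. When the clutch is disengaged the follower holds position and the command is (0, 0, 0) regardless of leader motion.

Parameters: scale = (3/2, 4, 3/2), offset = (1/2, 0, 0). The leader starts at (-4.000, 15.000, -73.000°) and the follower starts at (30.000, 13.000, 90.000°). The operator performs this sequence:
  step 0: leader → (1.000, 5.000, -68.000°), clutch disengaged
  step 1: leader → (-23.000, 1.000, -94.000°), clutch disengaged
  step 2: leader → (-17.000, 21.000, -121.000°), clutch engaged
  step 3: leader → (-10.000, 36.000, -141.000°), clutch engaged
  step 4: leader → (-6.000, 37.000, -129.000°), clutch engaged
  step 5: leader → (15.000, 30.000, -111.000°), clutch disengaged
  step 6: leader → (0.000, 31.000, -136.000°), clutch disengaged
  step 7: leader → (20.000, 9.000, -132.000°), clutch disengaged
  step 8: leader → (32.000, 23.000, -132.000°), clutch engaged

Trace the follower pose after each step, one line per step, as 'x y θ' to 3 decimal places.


step 0: Δleader=(5.000, -10.000, 5.000°), disengaged; cmd=(0,0,0) → follower holds at (30.000, 13.000, 90.000°)
step 1: Δleader=(-24.000, -4.000, -26.000°), disengaged; cmd=(0,0,0) → follower holds at (30.000, 13.000, 90.000°)
step 2: Δleader=(6.000, 20.000, -27.000°), engaged; cmd=(9.500, 80.000, -40.500°) → follower=(39.500, 93.000, 49.500°)
step 3: Δleader=(7.000, 15.000, -20.000°), engaged; cmd=(11.000, 60.000, -30.000°) → follower=(50.500, 153.000, 19.500°)
step 4: Δleader=(4.000, 1.000, 12.000°), engaged; cmd=(6.500, 4.000, 18.000°) → follower=(57.000, 157.000, 37.500°)
step 5: Δleader=(21.000, -7.000, 18.000°), disengaged; cmd=(0,0,0) → follower holds at (57.000, 157.000, 37.500°)
step 6: Δleader=(-15.000, 1.000, -25.000°), disengaged; cmd=(0,0,0) → follower holds at (57.000, 157.000, 37.500°)
step 7: Δleader=(20.000, -22.000, 4.000°), disengaged; cmd=(0,0,0) → follower holds at (57.000, 157.000, 37.500°)
step 8: Δleader=(12.000, 14.000, 0.000°), engaged; cmd=(18.500, 56.000, 0.000°) → follower=(75.500, 213.000, 37.500°)

30.000 13.000 90.000
30.000 13.000 90.000
39.500 93.000 49.500
50.500 153.000 19.500
57.000 157.000 37.500
57.000 157.000 37.500
57.000 157.000 37.500
57.000 157.000 37.500
75.500 213.000 37.500


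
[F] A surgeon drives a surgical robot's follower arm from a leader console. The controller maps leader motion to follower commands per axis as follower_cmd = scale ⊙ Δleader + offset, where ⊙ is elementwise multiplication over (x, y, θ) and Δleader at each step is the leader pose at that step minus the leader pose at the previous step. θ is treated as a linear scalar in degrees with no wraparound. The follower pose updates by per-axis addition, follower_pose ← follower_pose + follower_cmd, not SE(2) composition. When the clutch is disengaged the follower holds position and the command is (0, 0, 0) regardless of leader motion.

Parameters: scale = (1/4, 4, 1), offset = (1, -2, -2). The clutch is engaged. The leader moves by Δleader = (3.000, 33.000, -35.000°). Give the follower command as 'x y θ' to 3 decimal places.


1.750 130.000 -37.000

axis x: 1/4·3.000 + 1 = 1.750
axis y: 4·33.000 + -2 = 130.000
axis θ: 1·-35.000 + -2 = -37.000


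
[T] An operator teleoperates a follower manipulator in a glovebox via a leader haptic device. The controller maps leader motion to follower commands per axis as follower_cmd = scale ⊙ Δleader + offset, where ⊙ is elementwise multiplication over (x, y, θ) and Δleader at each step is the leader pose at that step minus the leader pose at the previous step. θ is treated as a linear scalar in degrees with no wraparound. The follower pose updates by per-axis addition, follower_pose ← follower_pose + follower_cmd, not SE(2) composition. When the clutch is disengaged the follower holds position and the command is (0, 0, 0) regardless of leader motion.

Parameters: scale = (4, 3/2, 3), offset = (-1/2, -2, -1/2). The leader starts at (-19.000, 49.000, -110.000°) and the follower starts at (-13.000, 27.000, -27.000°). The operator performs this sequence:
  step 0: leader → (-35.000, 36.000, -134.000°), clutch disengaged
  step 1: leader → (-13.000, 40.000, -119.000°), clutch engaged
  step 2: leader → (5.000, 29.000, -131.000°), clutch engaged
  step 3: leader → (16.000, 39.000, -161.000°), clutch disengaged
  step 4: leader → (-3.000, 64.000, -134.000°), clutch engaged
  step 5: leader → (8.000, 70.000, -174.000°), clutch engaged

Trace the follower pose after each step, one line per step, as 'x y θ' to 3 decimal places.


-13.000 27.000 -27.000
74.500 31.000 17.500
146.000 12.500 -19.000
146.000 12.500 -19.000
69.500 48.000 61.500
113.000 55.000 -59.000

step 0: Δleader=(-16.000, -13.000, -24.000°), disengaged; cmd=(0,0,0) → follower holds at (-13.000, 27.000, -27.000°)
step 1: Δleader=(22.000, 4.000, 15.000°), engaged; cmd=(87.500, 4.000, 44.500°) → follower=(74.500, 31.000, 17.500°)
step 2: Δleader=(18.000, -11.000, -12.000°), engaged; cmd=(71.500, -18.500, -36.500°) → follower=(146.000, 12.500, -19.000°)
step 3: Δleader=(11.000, 10.000, -30.000°), disengaged; cmd=(0,0,0) → follower holds at (146.000, 12.500, -19.000°)
step 4: Δleader=(-19.000, 25.000, 27.000°), engaged; cmd=(-76.500, 35.500, 80.500°) → follower=(69.500, 48.000, 61.500°)
step 5: Δleader=(11.000, 6.000, -40.000°), engaged; cmd=(43.500, 7.000, -120.500°) → follower=(113.000, 55.000, -59.000°)


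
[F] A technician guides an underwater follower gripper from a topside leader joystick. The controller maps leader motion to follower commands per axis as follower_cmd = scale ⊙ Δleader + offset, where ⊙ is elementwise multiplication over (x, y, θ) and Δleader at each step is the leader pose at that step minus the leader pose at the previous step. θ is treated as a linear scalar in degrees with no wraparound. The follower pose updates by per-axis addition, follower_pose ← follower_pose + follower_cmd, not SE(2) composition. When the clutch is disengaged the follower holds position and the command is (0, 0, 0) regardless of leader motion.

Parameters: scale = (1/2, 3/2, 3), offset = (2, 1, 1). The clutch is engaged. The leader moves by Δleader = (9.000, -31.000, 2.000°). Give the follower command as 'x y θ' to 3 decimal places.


axis x: 1/2·9.000 + 2 = 6.500
axis y: 3/2·-31.000 + 1 = -45.500
axis θ: 3·2.000 + 1 = 7.000

6.500 -45.500 7.000


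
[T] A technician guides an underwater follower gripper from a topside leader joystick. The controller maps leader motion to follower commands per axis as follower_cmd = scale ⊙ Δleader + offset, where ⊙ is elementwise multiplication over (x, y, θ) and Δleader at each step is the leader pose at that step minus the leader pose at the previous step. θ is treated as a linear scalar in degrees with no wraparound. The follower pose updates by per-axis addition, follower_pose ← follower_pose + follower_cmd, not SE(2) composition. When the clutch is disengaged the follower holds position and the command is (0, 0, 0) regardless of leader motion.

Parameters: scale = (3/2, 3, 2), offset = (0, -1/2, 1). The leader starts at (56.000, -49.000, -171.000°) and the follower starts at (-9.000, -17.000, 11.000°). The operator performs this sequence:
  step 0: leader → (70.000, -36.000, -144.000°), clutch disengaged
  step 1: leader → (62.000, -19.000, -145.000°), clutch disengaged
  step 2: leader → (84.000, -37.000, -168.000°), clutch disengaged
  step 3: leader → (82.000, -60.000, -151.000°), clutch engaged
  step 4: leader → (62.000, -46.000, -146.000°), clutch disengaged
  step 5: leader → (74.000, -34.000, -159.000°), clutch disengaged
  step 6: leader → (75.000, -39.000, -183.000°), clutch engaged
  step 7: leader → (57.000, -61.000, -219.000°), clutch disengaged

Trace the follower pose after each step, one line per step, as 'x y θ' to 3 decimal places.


-9.000 -17.000 11.000
-9.000 -17.000 11.000
-9.000 -17.000 11.000
-12.000 -86.500 46.000
-12.000 -86.500 46.000
-12.000 -86.500 46.000
-10.500 -102.000 -1.000
-10.500 -102.000 -1.000

step 0: Δleader=(14.000, 13.000, 27.000°), disengaged; cmd=(0,0,0) → follower holds at (-9.000, -17.000, 11.000°)
step 1: Δleader=(-8.000, 17.000, -1.000°), disengaged; cmd=(0,0,0) → follower holds at (-9.000, -17.000, 11.000°)
step 2: Δleader=(22.000, -18.000, -23.000°), disengaged; cmd=(0,0,0) → follower holds at (-9.000, -17.000, 11.000°)
step 3: Δleader=(-2.000, -23.000, 17.000°), engaged; cmd=(-3.000, -69.500, 35.000°) → follower=(-12.000, -86.500, 46.000°)
step 4: Δleader=(-20.000, 14.000, 5.000°), disengaged; cmd=(0,0,0) → follower holds at (-12.000, -86.500, 46.000°)
step 5: Δleader=(12.000, 12.000, -13.000°), disengaged; cmd=(0,0,0) → follower holds at (-12.000, -86.500, 46.000°)
step 6: Δleader=(1.000, -5.000, -24.000°), engaged; cmd=(1.500, -15.500, -47.000°) → follower=(-10.500, -102.000, -1.000°)
step 7: Δleader=(-18.000, -22.000, -36.000°), disengaged; cmd=(0,0,0) → follower holds at (-10.500, -102.000, -1.000°)


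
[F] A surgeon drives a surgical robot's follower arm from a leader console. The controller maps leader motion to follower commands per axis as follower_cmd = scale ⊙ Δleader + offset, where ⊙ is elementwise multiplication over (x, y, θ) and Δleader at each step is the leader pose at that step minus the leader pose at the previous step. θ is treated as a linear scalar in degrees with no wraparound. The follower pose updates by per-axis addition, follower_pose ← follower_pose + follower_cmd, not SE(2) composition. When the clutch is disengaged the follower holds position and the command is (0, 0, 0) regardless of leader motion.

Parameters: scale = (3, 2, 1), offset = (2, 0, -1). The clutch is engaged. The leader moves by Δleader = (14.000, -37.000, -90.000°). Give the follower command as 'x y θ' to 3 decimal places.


axis x: 3·14.000 + 2 = 44.000
axis y: 2·-37.000 + 0 = -74.000
axis θ: 1·-90.000 + -1 = -91.000

44.000 -74.000 -91.000


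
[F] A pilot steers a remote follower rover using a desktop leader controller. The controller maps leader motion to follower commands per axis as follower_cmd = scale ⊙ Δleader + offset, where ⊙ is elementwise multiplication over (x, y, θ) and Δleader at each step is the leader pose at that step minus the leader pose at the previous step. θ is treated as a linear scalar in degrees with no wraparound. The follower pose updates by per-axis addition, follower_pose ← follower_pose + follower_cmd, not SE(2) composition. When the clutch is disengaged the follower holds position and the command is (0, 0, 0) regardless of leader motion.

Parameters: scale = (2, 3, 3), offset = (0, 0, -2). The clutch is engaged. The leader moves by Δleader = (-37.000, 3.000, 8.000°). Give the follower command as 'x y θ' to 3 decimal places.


-74.000 9.000 22.000

axis x: 2·-37.000 + 0 = -74.000
axis y: 3·3.000 + 0 = 9.000
axis θ: 3·8.000 + -2 = 22.000


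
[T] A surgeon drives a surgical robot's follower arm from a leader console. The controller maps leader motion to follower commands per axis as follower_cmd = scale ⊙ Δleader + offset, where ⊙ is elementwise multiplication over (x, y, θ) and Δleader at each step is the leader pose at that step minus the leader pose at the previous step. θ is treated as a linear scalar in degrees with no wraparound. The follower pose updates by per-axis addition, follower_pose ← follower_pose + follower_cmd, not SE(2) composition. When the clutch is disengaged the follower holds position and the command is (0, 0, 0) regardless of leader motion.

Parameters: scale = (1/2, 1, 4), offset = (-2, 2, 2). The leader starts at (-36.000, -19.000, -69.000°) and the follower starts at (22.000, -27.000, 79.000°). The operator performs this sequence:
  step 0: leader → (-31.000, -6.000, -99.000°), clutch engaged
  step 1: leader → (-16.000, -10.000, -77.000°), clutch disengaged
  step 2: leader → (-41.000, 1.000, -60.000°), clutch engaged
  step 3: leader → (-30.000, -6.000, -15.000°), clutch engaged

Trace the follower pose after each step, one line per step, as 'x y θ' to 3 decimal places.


22.500 -12.000 -39.000
22.500 -12.000 -39.000
8.000 1.000 31.000
11.500 -4.000 213.000

step 0: Δleader=(5.000, 13.000, -30.000°), engaged; cmd=(0.500, 15.000, -118.000°) → follower=(22.500, -12.000, -39.000°)
step 1: Δleader=(15.000, -4.000, 22.000°), disengaged; cmd=(0,0,0) → follower holds at (22.500, -12.000, -39.000°)
step 2: Δleader=(-25.000, 11.000, 17.000°), engaged; cmd=(-14.500, 13.000, 70.000°) → follower=(8.000, 1.000, 31.000°)
step 3: Δleader=(11.000, -7.000, 45.000°), engaged; cmd=(3.500, -5.000, 182.000°) → follower=(11.500, -4.000, 213.000°)


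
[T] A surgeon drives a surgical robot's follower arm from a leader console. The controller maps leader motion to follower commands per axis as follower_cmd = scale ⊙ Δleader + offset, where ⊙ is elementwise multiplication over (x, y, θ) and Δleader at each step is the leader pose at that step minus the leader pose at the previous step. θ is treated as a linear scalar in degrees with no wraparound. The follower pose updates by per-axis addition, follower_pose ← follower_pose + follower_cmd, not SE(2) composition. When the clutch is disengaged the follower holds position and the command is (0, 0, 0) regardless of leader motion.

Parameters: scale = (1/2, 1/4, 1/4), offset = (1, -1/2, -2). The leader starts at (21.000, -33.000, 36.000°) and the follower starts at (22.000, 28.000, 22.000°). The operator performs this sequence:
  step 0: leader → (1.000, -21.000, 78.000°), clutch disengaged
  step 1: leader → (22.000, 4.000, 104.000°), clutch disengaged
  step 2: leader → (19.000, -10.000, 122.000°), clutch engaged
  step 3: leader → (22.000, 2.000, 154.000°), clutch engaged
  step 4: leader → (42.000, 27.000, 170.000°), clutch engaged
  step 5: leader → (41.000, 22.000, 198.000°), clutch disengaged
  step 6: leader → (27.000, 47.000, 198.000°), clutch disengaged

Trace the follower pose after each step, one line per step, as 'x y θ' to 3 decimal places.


step 0: Δleader=(-20.000, 12.000, 42.000°), disengaged; cmd=(0,0,0) → follower holds at (22.000, 28.000, 22.000°)
step 1: Δleader=(21.000, 25.000, 26.000°), disengaged; cmd=(0,0,0) → follower holds at (22.000, 28.000, 22.000°)
step 2: Δleader=(-3.000, -14.000, 18.000°), engaged; cmd=(-0.500, -4.000, 2.500°) → follower=(21.500, 24.000, 24.500°)
step 3: Δleader=(3.000, 12.000, 32.000°), engaged; cmd=(2.500, 2.500, 6.000°) → follower=(24.000, 26.500, 30.500°)
step 4: Δleader=(20.000, 25.000, 16.000°), engaged; cmd=(11.000, 5.750, 2.000°) → follower=(35.000, 32.250, 32.500°)
step 5: Δleader=(-1.000, -5.000, 28.000°), disengaged; cmd=(0,0,0) → follower holds at (35.000, 32.250, 32.500°)
step 6: Δleader=(-14.000, 25.000, 0.000°), disengaged; cmd=(0,0,0) → follower holds at (35.000, 32.250, 32.500°)

22.000 28.000 22.000
22.000 28.000 22.000
21.500 24.000 24.500
24.000 26.500 30.500
35.000 32.250 32.500
35.000 32.250 32.500
35.000 32.250 32.500


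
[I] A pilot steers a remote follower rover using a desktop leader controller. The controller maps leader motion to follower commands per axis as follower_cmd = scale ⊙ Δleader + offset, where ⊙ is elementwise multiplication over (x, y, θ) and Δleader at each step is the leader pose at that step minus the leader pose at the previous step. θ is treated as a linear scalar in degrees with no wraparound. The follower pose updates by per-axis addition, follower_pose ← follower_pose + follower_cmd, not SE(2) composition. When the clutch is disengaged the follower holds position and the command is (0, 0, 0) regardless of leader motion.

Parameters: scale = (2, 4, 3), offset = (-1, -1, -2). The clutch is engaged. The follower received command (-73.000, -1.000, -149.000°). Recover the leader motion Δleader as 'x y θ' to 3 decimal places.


axis x: (-73.000 − -1) / (2) = -36.000
axis y: (-1.000 − -1) / (4) = 0.000
axis θ: (-149.000 − -2) / (3) = -49.000

-36.000 0.000 -49.000


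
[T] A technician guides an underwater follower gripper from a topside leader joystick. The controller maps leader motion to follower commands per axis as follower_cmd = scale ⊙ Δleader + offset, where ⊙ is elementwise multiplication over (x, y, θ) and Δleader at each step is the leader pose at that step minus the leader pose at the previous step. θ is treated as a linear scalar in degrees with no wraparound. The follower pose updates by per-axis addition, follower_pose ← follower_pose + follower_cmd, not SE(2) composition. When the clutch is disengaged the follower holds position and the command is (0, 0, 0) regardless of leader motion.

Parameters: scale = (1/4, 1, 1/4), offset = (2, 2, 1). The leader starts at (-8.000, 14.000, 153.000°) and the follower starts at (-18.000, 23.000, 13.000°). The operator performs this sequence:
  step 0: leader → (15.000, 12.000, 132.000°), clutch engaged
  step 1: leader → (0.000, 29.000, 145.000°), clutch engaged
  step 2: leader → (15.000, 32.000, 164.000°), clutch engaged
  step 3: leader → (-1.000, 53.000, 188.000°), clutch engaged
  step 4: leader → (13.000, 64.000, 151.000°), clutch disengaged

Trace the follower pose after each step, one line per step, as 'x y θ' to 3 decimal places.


step 0: Δleader=(23.000, -2.000, -21.000°), engaged; cmd=(7.750, 0.000, -4.250°) → follower=(-10.250, 23.000, 8.750°)
step 1: Δleader=(-15.000, 17.000, 13.000°), engaged; cmd=(-1.750, 19.000, 4.250°) → follower=(-12.000, 42.000, 13.000°)
step 2: Δleader=(15.000, 3.000, 19.000°), engaged; cmd=(5.750, 5.000, 5.750°) → follower=(-6.250, 47.000, 18.750°)
step 3: Δleader=(-16.000, 21.000, 24.000°), engaged; cmd=(-2.000, 23.000, 7.000°) → follower=(-8.250, 70.000, 25.750°)
step 4: Δleader=(14.000, 11.000, -37.000°), disengaged; cmd=(0,0,0) → follower holds at (-8.250, 70.000, 25.750°)

-10.250 23.000 8.750
-12.000 42.000 13.000
-6.250 47.000 18.750
-8.250 70.000 25.750
-8.250 70.000 25.750


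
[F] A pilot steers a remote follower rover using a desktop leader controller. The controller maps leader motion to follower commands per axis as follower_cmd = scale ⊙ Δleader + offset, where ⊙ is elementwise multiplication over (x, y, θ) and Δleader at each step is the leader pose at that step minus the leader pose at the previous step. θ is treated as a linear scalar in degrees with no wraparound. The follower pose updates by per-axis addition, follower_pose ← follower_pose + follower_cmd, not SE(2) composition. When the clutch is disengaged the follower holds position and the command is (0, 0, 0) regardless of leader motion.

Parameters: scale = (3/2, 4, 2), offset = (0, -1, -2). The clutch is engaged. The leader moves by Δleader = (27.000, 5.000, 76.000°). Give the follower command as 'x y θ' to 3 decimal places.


40.500 19.000 150.000

axis x: 3/2·27.000 + 0 = 40.500
axis y: 4·5.000 + -1 = 19.000
axis θ: 2·76.000 + -2 = 150.000


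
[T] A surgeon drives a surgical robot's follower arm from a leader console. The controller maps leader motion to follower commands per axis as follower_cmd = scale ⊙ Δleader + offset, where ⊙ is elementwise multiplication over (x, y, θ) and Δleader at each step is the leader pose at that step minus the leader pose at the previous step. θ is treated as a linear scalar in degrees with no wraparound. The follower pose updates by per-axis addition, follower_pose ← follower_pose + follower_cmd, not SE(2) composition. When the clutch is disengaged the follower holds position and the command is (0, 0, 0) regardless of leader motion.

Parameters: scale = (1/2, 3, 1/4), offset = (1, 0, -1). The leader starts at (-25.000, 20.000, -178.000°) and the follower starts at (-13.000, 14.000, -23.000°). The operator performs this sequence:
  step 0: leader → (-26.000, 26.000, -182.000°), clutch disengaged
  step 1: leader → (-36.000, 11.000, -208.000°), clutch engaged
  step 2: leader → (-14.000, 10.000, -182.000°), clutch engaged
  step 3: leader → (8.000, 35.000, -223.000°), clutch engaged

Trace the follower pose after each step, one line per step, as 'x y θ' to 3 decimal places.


step 0: Δleader=(-1.000, 6.000, -4.000°), disengaged; cmd=(0,0,0) → follower holds at (-13.000, 14.000, -23.000°)
step 1: Δleader=(-10.000, -15.000, -26.000°), engaged; cmd=(-4.000, -45.000, -7.500°) → follower=(-17.000, -31.000, -30.500°)
step 2: Δleader=(22.000, -1.000, 26.000°), engaged; cmd=(12.000, -3.000, 5.500°) → follower=(-5.000, -34.000, -25.000°)
step 3: Δleader=(22.000, 25.000, -41.000°), engaged; cmd=(12.000, 75.000, -11.250°) → follower=(7.000, 41.000, -36.250°)

-13.000 14.000 -23.000
-17.000 -31.000 -30.500
-5.000 -34.000 -25.000
7.000 41.000 -36.250


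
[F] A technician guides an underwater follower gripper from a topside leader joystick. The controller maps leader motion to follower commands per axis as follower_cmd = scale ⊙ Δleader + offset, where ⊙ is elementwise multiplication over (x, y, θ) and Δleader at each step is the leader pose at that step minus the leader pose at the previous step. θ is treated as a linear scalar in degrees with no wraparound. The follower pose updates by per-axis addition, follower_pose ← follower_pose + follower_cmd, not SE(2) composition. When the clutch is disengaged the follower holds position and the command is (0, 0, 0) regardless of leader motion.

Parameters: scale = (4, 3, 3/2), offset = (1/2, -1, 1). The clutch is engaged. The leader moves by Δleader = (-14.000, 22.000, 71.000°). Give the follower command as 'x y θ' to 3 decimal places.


-55.500 65.000 107.500

axis x: 4·-14.000 + 1/2 = -55.500
axis y: 3·22.000 + -1 = 65.000
axis θ: 3/2·71.000 + 1 = 107.500


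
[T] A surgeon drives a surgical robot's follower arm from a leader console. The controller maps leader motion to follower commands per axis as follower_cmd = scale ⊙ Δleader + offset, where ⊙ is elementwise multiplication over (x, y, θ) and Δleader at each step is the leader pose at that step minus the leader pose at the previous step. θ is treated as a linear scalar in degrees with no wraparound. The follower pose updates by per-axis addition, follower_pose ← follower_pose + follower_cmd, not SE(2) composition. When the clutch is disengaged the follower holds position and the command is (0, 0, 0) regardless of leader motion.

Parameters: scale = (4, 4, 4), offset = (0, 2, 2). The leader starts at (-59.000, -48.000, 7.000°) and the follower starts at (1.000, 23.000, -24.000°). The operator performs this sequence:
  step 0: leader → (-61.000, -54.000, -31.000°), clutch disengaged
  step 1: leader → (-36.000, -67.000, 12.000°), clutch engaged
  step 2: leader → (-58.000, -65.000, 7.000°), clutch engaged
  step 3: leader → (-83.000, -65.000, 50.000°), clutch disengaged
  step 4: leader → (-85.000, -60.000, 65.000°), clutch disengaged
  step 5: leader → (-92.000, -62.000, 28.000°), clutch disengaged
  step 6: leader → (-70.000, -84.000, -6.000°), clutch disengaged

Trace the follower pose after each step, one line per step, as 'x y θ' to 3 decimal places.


1.000 23.000 -24.000
101.000 -27.000 150.000
13.000 -17.000 132.000
13.000 -17.000 132.000
13.000 -17.000 132.000
13.000 -17.000 132.000
13.000 -17.000 132.000

step 0: Δleader=(-2.000, -6.000, -38.000°), disengaged; cmd=(0,0,0) → follower holds at (1.000, 23.000, -24.000°)
step 1: Δleader=(25.000, -13.000, 43.000°), engaged; cmd=(100.000, -50.000, 174.000°) → follower=(101.000, -27.000, 150.000°)
step 2: Δleader=(-22.000, 2.000, -5.000°), engaged; cmd=(-88.000, 10.000, -18.000°) → follower=(13.000, -17.000, 132.000°)
step 3: Δleader=(-25.000, 0.000, 43.000°), disengaged; cmd=(0,0,0) → follower holds at (13.000, -17.000, 132.000°)
step 4: Δleader=(-2.000, 5.000, 15.000°), disengaged; cmd=(0,0,0) → follower holds at (13.000, -17.000, 132.000°)
step 5: Δleader=(-7.000, -2.000, -37.000°), disengaged; cmd=(0,0,0) → follower holds at (13.000, -17.000, 132.000°)
step 6: Δleader=(22.000, -22.000, -34.000°), disengaged; cmd=(0,0,0) → follower holds at (13.000, -17.000, 132.000°)


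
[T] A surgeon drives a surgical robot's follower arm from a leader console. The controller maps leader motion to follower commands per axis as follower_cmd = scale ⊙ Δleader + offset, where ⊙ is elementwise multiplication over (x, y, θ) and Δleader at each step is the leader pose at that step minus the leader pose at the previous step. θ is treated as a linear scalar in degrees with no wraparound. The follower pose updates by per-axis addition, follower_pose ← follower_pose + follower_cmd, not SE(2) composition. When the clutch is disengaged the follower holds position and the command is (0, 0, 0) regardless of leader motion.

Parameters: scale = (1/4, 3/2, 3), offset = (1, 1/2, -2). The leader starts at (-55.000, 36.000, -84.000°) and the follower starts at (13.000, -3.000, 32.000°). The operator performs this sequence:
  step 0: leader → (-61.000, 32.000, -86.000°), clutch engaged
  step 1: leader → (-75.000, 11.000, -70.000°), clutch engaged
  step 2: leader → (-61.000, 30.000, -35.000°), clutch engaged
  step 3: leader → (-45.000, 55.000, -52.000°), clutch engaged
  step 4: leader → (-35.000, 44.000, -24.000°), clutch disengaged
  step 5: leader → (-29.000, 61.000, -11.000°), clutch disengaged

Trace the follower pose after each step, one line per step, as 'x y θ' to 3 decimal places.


step 0: Δleader=(-6.000, -4.000, -2.000°), engaged; cmd=(-0.500, -5.500, -8.000°) → follower=(12.500, -8.500, 24.000°)
step 1: Δleader=(-14.000, -21.000, 16.000°), engaged; cmd=(-2.500, -31.000, 46.000°) → follower=(10.000, -39.500, 70.000°)
step 2: Δleader=(14.000, 19.000, 35.000°), engaged; cmd=(4.500, 29.000, 103.000°) → follower=(14.500, -10.500, 173.000°)
step 3: Δleader=(16.000, 25.000, -17.000°), engaged; cmd=(5.000, 38.000, -53.000°) → follower=(19.500, 27.500, 120.000°)
step 4: Δleader=(10.000, -11.000, 28.000°), disengaged; cmd=(0,0,0) → follower holds at (19.500, 27.500, 120.000°)
step 5: Δleader=(6.000, 17.000, 13.000°), disengaged; cmd=(0,0,0) → follower holds at (19.500, 27.500, 120.000°)

12.500 -8.500 24.000
10.000 -39.500 70.000
14.500 -10.500 173.000
19.500 27.500 120.000
19.500 27.500 120.000
19.500 27.500 120.000


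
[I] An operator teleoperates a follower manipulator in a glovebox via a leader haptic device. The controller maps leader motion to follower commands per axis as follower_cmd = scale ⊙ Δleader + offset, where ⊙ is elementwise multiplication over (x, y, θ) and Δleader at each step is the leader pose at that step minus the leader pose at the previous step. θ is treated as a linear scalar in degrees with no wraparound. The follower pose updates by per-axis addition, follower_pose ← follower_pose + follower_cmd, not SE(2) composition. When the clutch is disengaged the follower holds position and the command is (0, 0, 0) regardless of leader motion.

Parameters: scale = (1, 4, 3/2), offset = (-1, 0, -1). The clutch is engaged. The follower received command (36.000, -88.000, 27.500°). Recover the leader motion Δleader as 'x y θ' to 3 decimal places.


37.000 -22.000 19.000

axis x: (36.000 − -1) / (1) = 37.000
axis y: (-88.000 − 0) / (4) = -22.000
axis θ: (27.500 − -1) / (3/2) = 19.000


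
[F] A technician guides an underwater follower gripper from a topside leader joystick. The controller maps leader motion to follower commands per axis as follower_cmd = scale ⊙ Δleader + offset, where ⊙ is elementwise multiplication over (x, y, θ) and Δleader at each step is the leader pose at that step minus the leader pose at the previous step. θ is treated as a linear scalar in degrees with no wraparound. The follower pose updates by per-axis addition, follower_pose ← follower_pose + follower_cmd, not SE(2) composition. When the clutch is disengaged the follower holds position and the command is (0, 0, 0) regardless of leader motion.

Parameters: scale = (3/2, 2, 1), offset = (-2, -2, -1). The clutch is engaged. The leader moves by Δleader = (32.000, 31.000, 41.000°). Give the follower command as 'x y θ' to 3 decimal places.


46.000 60.000 40.000

axis x: 3/2·32.000 + -2 = 46.000
axis y: 2·31.000 + -2 = 60.000
axis θ: 1·41.000 + -1 = 40.000


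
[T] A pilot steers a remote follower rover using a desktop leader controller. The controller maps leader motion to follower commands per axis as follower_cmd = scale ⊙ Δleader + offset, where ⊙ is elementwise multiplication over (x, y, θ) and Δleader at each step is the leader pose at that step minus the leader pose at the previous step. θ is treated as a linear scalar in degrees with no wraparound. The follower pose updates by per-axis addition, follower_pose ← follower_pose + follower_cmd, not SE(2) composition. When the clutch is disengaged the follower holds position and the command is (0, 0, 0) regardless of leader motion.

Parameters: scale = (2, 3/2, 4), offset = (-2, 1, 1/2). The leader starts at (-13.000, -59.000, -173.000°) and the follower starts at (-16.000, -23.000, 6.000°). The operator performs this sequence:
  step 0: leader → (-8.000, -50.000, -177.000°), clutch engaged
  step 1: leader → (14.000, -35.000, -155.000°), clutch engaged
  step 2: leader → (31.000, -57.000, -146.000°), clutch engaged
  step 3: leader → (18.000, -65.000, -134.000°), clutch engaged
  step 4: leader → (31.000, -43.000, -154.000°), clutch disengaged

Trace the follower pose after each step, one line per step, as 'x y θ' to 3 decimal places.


-8.000 -8.500 -9.500
34.000 15.000 79.000
66.000 -17.000 115.500
38.000 -28.000 164.000
38.000 -28.000 164.000

step 0: Δleader=(5.000, 9.000, -4.000°), engaged; cmd=(8.000, 14.500, -15.500°) → follower=(-8.000, -8.500, -9.500°)
step 1: Δleader=(22.000, 15.000, 22.000°), engaged; cmd=(42.000, 23.500, 88.500°) → follower=(34.000, 15.000, 79.000°)
step 2: Δleader=(17.000, -22.000, 9.000°), engaged; cmd=(32.000, -32.000, 36.500°) → follower=(66.000, -17.000, 115.500°)
step 3: Δleader=(-13.000, -8.000, 12.000°), engaged; cmd=(-28.000, -11.000, 48.500°) → follower=(38.000, -28.000, 164.000°)
step 4: Δleader=(13.000, 22.000, -20.000°), disengaged; cmd=(0,0,0) → follower holds at (38.000, -28.000, 164.000°)


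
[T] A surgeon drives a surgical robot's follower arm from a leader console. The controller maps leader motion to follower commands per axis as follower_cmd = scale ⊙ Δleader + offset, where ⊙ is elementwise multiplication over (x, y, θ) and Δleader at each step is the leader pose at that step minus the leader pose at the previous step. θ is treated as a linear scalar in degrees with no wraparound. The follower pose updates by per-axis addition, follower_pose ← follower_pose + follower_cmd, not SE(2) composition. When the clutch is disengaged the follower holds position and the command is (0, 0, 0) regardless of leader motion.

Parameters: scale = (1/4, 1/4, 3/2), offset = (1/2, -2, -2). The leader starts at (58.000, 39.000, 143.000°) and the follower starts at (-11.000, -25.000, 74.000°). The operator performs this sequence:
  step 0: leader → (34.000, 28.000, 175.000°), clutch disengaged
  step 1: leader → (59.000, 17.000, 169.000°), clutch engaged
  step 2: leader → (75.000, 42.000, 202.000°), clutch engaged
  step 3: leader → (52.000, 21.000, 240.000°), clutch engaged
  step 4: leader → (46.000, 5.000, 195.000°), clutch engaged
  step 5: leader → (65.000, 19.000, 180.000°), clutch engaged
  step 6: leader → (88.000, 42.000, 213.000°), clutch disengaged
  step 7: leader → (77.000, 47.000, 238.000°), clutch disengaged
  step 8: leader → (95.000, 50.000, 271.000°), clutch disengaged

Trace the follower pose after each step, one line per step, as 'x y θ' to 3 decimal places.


-11.000 -25.000 74.000
-4.250 -29.750 63.000
0.250 -25.500 110.500
-5.000 -32.750 165.500
-6.000 -38.750 96.000
-0.750 -37.250 71.500
-0.750 -37.250 71.500
-0.750 -37.250 71.500
-0.750 -37.250 71.500

step 0: Δleader=(-24.000, -11.000, 32.000°), disengaged; cmd=(0,0,0) → follower holds at (-11.000, -25.000, 74.000°)
step 1: Δleader=(25.000, -11.000, -6.000°), engaged; cmd=(6.750, -4.750, -11.000°) → follower=(-4.250, -29.750, 63.000°)
step 2: Δleader=(16.000, 25.000, 33.000°), engaged; cmd=(4.500, 4.250, 47.500°) → follower=(0.250, -25.500, 110.500°)
step 3: Δleader=(-23.000, -21.000, 38.000°), engaged; cmd=(-5.250, -7.250, 55.000°) → follower=(-5.000, -32.750, 165.500°)
step 4: Δleader=(-6.000, -16.000, -45.000°), engaged; cmd=(-1.000, -6.000, -69.500°) → follower=(-6.000, -38.750, 96.000°)
step 5: Δleader=(19.000, 14.000, -15.000°), engaged; cmd=(5.250, 1.500, -24.500°) → follower=(-0.750, -37.250, 71.500°)
step 6: Δleader=(23.000, 23.000, 33.000°), disengaged; cmd=(0,0,0) → follower holds at (-0.750, -37.250, 71.500°)
step 7: Δleader=(-11.000, 5.000, 25.000°), disengaged; cmd=(0,0,0) → follower holds at (-0.750, -37.250, 71.500°)
step 8: Δleader=(18.000, 3.000, 33.000°), disengaged; cmd=(0,0,0) → follower holds at (-0.750, -37.250, 71.500°)
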